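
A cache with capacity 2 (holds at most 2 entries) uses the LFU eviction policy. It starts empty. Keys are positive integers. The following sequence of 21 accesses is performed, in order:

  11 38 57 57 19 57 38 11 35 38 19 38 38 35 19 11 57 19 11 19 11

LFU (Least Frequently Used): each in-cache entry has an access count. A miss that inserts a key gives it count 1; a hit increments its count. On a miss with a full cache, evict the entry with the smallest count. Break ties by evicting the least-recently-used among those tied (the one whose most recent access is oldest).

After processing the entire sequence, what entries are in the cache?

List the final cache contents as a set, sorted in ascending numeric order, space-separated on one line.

Answer: 11 57

Derivation:
LFU simulation (capacity=2):
  1. access 11: MISS. Cache: [11(c=1)]
  2. access 38: MISS. Cache: [11(c=1) 38(c=1)]
  3. access 57: MISS, evict 11(c=1). Cache: [38(c=1) 57(c=1)]
  4. access 57: HIT, count now 2. Cache: [38(c=1) 57(c=2)]
  5. access 19: MISS, evict 38(c=1). Cache: [19(c=1) 57(c=2)]
  6. access 57: HIT, count now 3. Cache: [19(c=1) 57(c=3)]
  7. access 38: MISS, evict 19(c=1). Cache: [38(c=1) 57(c=3)]
  8. access 11: MISS, evict 38(c=1). Cache: [11(c=1) 57(c=3)]
  9. access 35: MISS, evict 11(c=1). Cache: [35(c=1) 57(c=3)]
  10. access 38: MISS, evict 35(c=1). Cache: [38(c=1) 57(c=3)]
  11. access 19: MISS, evict 38(c=1). Cache: [19(c=1) 57(c=3)]
  12. access 38: MISS, evict 19(c=1). Cache: [38(c=1) 57(c=3)]
  13. access 38: HIT, count now 2. Cache: [38(c=2) 57(c=3)]
  14. access 35: MISS, evict 38(c=2). Cache: [35(c=1) 57(c=3)]
  15. access 19: MISS, evict 35(c=1). Cache: [19(c=1) 57(c=3)]
  16. access 11: MISS, evict 19(c=1). Cache: [11(c=1) 57(c=3)]
  17. access 57: HIT, count now 4. Cache: [11(c=1) 57(c=4)]
  18. access 19: MISS, evict 11(c=1). Cache: [19(c=1) 57(c=4)]
  19. access 11: MISS, evict 19(c=1). Cache: [11(c=1) 57(c=4)]
  20. access 19: MISS, evict 11(c=1). Cache: [19(c=1) 57(c=4)]
  21. access 11: MISS, evict 19(c=1). Cache: [11(c=1) 57(c=4)]
Total: 4 hits, 17 misses, 15 evictions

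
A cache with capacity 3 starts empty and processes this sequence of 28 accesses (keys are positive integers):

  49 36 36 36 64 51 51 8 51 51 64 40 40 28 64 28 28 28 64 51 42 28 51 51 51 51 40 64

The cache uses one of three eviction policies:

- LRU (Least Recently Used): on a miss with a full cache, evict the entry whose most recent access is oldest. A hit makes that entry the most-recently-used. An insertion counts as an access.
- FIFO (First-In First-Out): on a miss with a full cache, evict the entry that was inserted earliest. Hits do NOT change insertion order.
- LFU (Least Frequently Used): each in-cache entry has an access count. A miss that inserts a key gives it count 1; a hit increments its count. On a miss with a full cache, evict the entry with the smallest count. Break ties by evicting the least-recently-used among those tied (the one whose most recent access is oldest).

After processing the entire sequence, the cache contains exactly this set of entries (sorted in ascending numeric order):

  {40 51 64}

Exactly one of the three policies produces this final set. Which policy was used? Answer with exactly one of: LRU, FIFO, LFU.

Simulating under each policy and comparing final sets:
  LRU: final set = {40 51 64} -> MATCHES target
  FIFO: final set = {28 40 64} -> differs
  LFU: final set = {28 51 64} -> differs
Only LRU produces the target set.

Answer: LRU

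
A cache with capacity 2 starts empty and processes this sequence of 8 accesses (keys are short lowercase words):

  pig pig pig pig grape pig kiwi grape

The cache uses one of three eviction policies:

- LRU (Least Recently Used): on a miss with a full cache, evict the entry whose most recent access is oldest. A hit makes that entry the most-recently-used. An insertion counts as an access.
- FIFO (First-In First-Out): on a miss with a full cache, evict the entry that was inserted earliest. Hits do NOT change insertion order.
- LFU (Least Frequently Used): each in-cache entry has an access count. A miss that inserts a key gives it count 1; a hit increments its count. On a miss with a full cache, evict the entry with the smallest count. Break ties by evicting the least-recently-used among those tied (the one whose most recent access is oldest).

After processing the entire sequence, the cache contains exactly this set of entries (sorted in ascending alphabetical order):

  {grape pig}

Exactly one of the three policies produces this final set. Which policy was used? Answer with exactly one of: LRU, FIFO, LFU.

Simulating under each policy and comparing final sets:
  LRU: final set = {grape kiwi} -> differs
  FIFO: final set = {grape kiwi} -> differs
  LFU: final set = {grape pig} -> MATCHES target
Only LFU produces the target set.

Answer: LFU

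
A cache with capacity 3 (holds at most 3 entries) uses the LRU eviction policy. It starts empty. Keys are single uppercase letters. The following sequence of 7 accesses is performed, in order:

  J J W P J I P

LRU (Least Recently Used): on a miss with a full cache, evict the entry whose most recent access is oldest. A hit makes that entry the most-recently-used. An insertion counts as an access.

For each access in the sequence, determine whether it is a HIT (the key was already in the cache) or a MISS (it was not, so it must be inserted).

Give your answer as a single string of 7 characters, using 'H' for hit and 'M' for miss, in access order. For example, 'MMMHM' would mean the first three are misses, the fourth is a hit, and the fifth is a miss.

LRU simulation (capacity=3):
  1. access J: MISS. Cache (LRU->MRU): [J]
  2. access J: HIT. Cache (LRU->MRU): [J]
  3. access W: MISS. Cache (LRU->MRU): [J W]
  4. access P: MISS. Cache (LRU->MRU): [J W P]
  5. access J: HIT. Cache (LRU->MRU): [W P J]
  6. access I: MISS, evict W. Cache (LRU->MRU): [P J I]
  7. access P: HIT. Cache (LRU->MRU): [J I P]
Total: 3 hits, 4 misses, 1 evictions

Answer: MHMMHMH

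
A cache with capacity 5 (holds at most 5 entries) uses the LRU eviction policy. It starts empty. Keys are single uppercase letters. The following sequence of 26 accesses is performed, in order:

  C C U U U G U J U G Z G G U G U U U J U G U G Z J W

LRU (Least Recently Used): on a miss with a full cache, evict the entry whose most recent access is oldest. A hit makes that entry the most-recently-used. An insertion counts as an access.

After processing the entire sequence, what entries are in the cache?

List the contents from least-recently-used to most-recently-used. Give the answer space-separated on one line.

Answer: U G Z J W

Derivation:
LRU simulation (capacity=5):
  1. access C: MISS. Cache (LRU->MRU): [C]
  2. access C: HIT. Cache (LRU->MRU): [C]
  3. access U: MISS. Cache (LRU->MRU): [C U]
  4. access U: HIT. Cache (LRU->MRU): [C U]
  5. access U: HIT. Cache (LRU->MRU): [C U]
  6. access G: MISS. Cache (LRU->MRU): [C U G]
  7. access U: HIT. Cache (LRU->MRU): [C G U]
  8. access J: MISS. Cache (LRU->MRU): [C G U J]
  9. access U: HIT. Cache (LRU->MRU): [C G J U]
  10. access G: HIT. Cache (LRU->MRU): [C J U G]
  11. access Z: MISS. Cache (LRU->MRU): [C J U G Z]
  12. access G: HIT. Cache (LRU->MRU): [C J U Z G]
  13. access G: HIT. Cache (LRU->MRU): [C J U Z G]
  14. access U: HIT. Cache (LRU->MRU): [C J Z G U]
  15. access G: HIT. Cache (LRU->MRU): [C J Z U G]
  16. access U: HIT. Cache (LRU->MRU): [C J Z G U]
  17. access U: HIT. Cache (LRU->MRU): [C J Z G U]
  18. access U: HIT. Cache (LRU->MRU): [C J Z G U]
  19. access J: HIT. Cache (LRU->MRU): [C Z G U J]
  20. access U: HIT. Cache (LRU->MRU): [C Z G J U]
  21. access G: HIT. Cache (LRU->MRU): [C Z J U G]
  22. access U: HIT. Cache (LRU->MRU): [C Z J G U]
  23. access G: HIT. Cache (LRU->MRU): [C Z J U G]
  24. access Z: HIT. Cache (LRU->MRU): [C J U G Z]
  25. access J: HIT. Cache (LRU->MRU): [C U G Z J]
  26. access W: MISS, evict C. Cache (LRU->MRU): [U G Z J W]
Total: 20 hits, 6 misses, 1 evictions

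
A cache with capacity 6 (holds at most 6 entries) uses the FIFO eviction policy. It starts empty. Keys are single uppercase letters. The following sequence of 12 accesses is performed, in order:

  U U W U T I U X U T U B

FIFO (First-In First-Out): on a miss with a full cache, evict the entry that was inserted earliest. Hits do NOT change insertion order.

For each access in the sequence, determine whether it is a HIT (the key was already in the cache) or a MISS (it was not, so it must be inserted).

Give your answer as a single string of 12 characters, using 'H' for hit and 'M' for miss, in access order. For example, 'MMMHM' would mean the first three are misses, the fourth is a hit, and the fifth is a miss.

FIFO simulation (capacity=6):
  1. access U: MISS. Cache (old->new): [U]
  2. access U: HIT. Cache (old->new): [U]
  3. access W: MISS. Cache (old->new): [U W]
  4. access U: HIT. Cache (old->new): [U W]
  5. access T: MISS. Cache (old->new): [U W T]
  6. access I: MISS. Cache (old->new): [U W T I]
  7. access U: HIT. Cache (old->new): [U W T I]
  8. access X: MISS. Cache (old->new): [U W T I X]
  9. access U: HIT. Cache (old->new): [U W T I X]
  10. access T: HIT. Cache (old->new): [U W T I X]
  11. access U: HIT. Cache (old->new): [U W T I X]
  12. access B: MISS. Cache (old->new): [U W T I X B]
Total: 6 hits, 6 misses, 0 evictions

Answer: MHMHMMHMHHHM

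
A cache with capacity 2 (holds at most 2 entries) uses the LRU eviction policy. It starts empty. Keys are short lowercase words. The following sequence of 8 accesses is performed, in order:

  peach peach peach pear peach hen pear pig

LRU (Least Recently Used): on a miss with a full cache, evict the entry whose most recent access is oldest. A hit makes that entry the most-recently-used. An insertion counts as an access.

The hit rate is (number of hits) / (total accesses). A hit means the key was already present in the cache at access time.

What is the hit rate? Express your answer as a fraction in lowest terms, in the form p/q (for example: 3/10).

Answer: 3/8

Derivation:
LRU simulation (capacity=2):
  1. access peach: MISS. Cache (LRU->MRU): [peach]
  2. access peach: HIT. Cache (LRU->MRU): [peach]
  3. access peach: HIT. Cache (LRU->MRU): [peach]
  4. access pear: MISS. Cache (LRU->MRU): [peach pear]
  5. access peach: HIT. Cache (LRU->MRU): [pear peach]
  6. access hen: MISS, evict pear. Cache (LRU->MRU): [peach hen]
  7. access pear: MISS, evict peach. Cache (LRU->MRU): [hen pear]
  8. access pig: MISS, evict hen. Cache (LRU->MRU): [pear pig]
Total: 3 hits, 5 misses, 3 evictions

Hit rate = 3/8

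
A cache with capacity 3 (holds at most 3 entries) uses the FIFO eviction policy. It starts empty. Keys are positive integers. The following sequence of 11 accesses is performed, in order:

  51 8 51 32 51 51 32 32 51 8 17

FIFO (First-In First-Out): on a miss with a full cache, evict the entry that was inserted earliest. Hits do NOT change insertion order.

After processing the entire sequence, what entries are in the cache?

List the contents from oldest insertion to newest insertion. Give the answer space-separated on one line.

FIFO simulation (capacity=3):
  1. access 51: MISS. Cache (old->new): [51]
  2. access 8: MISS. Cache (old->new): [51 8]
  3. access 51: HIT. Cache (old->new): [51 8]
  4. access 32: MISS. Cache (old->new): [51 8 32]
  5. access 51: HIT. Cache (old->new): [51 8 32]
  6. access 51: HIT. Cache (old->new): [51 8 32]
  7. access 32: HIT. Cache (old->new): [51 8 32]
  8. access 32: HIT. Cache (old->new): [51 8 32]
  9. access 51: HIT. Cache (old->new): [51 8 32]
  10. access 8: HIT. Cache (old->new): [51 8 32]
  11. access 17: MISS, evict 51. Cache (old->new): [8 32 17]
Total: 7 hits, 4 misses, 1 evictions

Answer: 8 32 17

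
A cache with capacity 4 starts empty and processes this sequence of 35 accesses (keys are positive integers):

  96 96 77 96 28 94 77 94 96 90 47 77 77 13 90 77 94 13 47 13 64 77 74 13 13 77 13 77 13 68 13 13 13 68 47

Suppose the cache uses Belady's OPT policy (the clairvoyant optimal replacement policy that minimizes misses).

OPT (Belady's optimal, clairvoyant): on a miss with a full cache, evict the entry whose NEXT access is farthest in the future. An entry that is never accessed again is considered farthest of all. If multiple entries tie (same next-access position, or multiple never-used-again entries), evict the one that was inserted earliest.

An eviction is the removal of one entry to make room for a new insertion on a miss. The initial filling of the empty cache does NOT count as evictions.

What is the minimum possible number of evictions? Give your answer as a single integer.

Answer: 7

Derivation:
OPT (Belady) simulation (capacity=4):
  1. access 96: MISS. Cache: [96]
  2. access 96: HIT. Next use of 96: step 4. Cache: [96]
  3. access 77: MISS. Cache: [96 77]
  4. access 96: HIT. Next use of 96: step 9. Cache: [96 77]
  5. access 28: MISS. Cache: [96 77 28]
  6. access 94: MISS. Cache: [96 77 28 94]
  7. access 77: HIT. Next use of 77: step 12. Cache: [96 77 28 94]
  8. access 94: HIT. Next use of 94: step 17. Cache: [96 77 28 94]
  9. access 96: HIT. Next use of 96: never. Cache: [96 77 28 94]
  10. access 90: MISS, evict 96 (next use: never). Cache: [77 28 94 90]
  11. access 47: MISS, evict 28 (next use: never). Cache: [77 94 90 47]
  12. access 77: HIT. Next use of 77: step 13. Cache: [77 94 90 47]
  13. access 77: HIT. Next use of 77: step 16. Cache: [77 94 90 47]
  14. access 13: MISS, evict 47 (next use: step 19). Cache: [77 94 90 13]
  15. access 90: HIT. Next use of 90: never. Cache: [77 94 90 13]
  16. access 77: HIT. Next use of 77: step 22. Cache: [77 94 90 13]
  17. access 94: HIT. Next use of 94: never. Cache: [77 94 90 13]
  18. access 13: HIT. Next use of 13: step 20. Cache: [77 94 90 13]
  19. access 47: MISS, evict 94 (next use: never). Cache: [77 90 13 47]
  20. access 13: HIT. Next use of 13: step 24. Cache: [77 90 13 47]
  21. access 64: MISS, evict 90 (next use: never). Cache: [77 13 47 64]
  22. access 77: HIT. Next use of 77: step 26. Cache: [77 13 47 64]
  23. access 74: MISS, evict 64 (next use: never). Cache: [77 13 47 74]
  24. access 13: HIT. Next use of 13: step 25. Cache: [77 13 47 74]
  25. access 13: HIT. Next use of 13: step 27. Cache: [77 13 47 74]
  26. access 77: HIT. Next use of 77: step 28. Cache: [77 13 47 74]
  27. access 13: HIT. Next use of 13: step 29. Cache: [77 13 47 74]
  28. access 77: HIT. Next use of 77: never. Cache: [77 13 47 74]
  29. access 13: HIT. Next use of 13: step 31. Cache: [77 13 47 74]
  30. access 68: MISS, evict 77 (next use: never). Cache: [13 47 74 68]
  31. access 13: HIT. Next use of 13: step 32. Cache: [13 47 74 68]
  32. access 13: HIT. Next use of 13: step 33. Cache: [13 47 74 68]
  33. access 13: HIT. Next use of 13: never. Cache: [13 47 74 68]
  34. access 68: HIT. Next use of 68: never. Cache: [13 47 74 68]
  35. access 47: HIT. Next use of 47: never. Cache: [13 47 74 68]
Total: 24 hits, 11 misses, 7 evictions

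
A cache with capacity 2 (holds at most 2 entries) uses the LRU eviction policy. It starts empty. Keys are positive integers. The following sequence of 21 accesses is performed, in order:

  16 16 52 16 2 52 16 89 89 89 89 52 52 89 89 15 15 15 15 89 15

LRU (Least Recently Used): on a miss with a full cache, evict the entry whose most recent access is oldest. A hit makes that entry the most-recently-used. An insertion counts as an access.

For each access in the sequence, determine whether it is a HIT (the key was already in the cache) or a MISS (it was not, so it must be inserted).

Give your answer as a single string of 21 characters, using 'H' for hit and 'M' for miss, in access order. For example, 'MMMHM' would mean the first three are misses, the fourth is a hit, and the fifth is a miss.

Answer: MHMHMMMMHHHMHHHMHHHHH

Derivation:
LRU simulation (capacity=2):
  1. access 16: MISS. Cache (LRU->MRU): [16]
  2. access 16: HIT. Cache (LRU->MRU): [16]
  3. access 52: MISS. Cache (LRU->MRU): [16 52]
  4. access 16: HIT. Cache (LRU->MRU): [52 16]
  5. access 2: MISS, evict 52. Cache (LRU->MRU): [16 2]
  6. access 52: MISS, evict 16. Cache (LRU->MRU): [2 52]
  7. access 16: MISS, evict 2. Cache (LRU->MRU): [52 16]
  8. access 89: MISS, evict 52. Cache (LRU->MRU): [16 89]
  9. access 89: HIT. Cache (LRU->MRU): [16 89]
  10. access 89: HIT. Cache (LRU->MRU): [16 89]
  11. access 89: HIT. Cache (LRU->MRU): [16 89]
  12. access 52: MISS, evict 16. Cache (LRU->MRU): [89 52]
  13. access 52: HIT. Cache (LRU->MRU): [89 52]
  14. access 89: HIT. Cache (LRU->MRU): [52 89]
  15. access 89: HIT. Cache (LRU->MRU): [52 89]
  16. access 15: MISS, evict 52. Cache (LRU->MRU): [89 15]
  17. access 15: HIT. Cache (LRU->MRU): [89 15]
  18. access 15: HIT. Cache (LRU->MRU): [89 15]
  19. access 15: HIT. Cache (LRU->MRU): [89 15]
  20. access 89: HIT. Cache (LRU->MRU): [15 89]
  21. access 15: HIT. Cache (LRU->MRU): [89 15]
Total: 13 hits, 8 misses, 6 evictions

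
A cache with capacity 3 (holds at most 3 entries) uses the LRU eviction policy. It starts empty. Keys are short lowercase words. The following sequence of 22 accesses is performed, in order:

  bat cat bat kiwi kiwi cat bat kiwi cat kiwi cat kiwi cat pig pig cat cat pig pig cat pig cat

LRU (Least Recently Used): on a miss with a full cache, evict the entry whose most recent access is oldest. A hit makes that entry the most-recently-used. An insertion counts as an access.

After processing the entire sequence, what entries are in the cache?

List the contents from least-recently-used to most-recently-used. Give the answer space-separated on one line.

LRU simulation (capacity=3):
  1. access bat: MISS. Cache (LRU->MRU): [bat]
  2. access cat: MISS. Cache (LRU->MRU): [bat cat]
  3. access bat: HIT. Cache (LRU->MRU): [cat bat]
  4. access kiwi: MISS. Cache (LRU->MRU): [cat bat kiwi]
  5. access kiwi: HIT. Cache (LRU->MRU): [cat bat kiwi]
  6. access cat: HIT. Cache (LRU->MRU): [bat kiwi cat]
  7. access bat: HIT. Cache (LRU->MRU): [kiwi cat bat]
  8. access kiwi: HIT. Cache (LRU->MRU): [cat bat kiwi]
  9. access cat: HIT. Cache (LRU->MRU): [bat kiwi cat]
  10. access kiwi: HIT. Cache (LRU->MRU): [bat cat kiwi]
  11. access cat: HIT. Cache (LRU->MRU): [bat kiwi cat]
  12. access kiwi: HIT. Cache (LRU->MRU): [bat cat kiwi]
  13. access cat: HIT. Cache (LRU->MRU): [bat kiwi cat]
  14. access pig: MISS, evict bat. Cache (LRU->MRU): [kiwi cat pig]
  15. access pig: HIT. Cache (LRU->MRU): [kiwi cat pig]
  16. access cat: HIT. Cache (LRU->MRU): [kiwi pig cat]
  17. access cat: HIT. Cache (LRU->MRU): [kiwi pig cat]
  18. access pig: HIT. Cache (LRU->MRU): [kiwi cat pig]
  19. access pig: HIT. Cache (LRU->MRU): [kiwi cat pig]
  20. access cat: HIT. Cache (LRU->MRU): [kiwi pig cat]
  21. access pig: HIT. Cache (LRU->MRU): [kiwi cat pig]
  22. access cat: HIT. Cache (LRU->MRU): [kiwi pig cat]
Total: 18 hits, 4 misses, 1 evictions

Answer: kiwi pig cat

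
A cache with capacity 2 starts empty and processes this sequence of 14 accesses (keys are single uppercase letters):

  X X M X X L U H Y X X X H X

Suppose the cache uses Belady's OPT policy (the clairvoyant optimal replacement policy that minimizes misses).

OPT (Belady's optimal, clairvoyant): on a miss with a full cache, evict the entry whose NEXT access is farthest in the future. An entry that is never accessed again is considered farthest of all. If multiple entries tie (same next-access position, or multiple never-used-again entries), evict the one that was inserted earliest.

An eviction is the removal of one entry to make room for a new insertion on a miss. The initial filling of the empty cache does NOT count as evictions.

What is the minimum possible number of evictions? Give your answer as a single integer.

OPT (Belady) simulation (capacity=2):
  1. access X: MISS. Cache: [X]
  2. access X: HIT. Next use of X: step 4. Cache: [X]
  3. access M: MISS. Cache: [X M]
  4. access X: HIT. Next use of X: step 5. Cache: [X M]
  5. access X: HIT. Next use of X: step 10. Cache: [X M]
  6. access L: MISS, evict M (next use: never). Cache: [X L]
  7. access U: MISS, evict L (next use: never). Cache: [X U]
  8. access H: MISS, evict U (next use: never). Cache: [X H]
  9. access Y: MISS, evict H (next use: step 13). Cache: [X Y]
  10. access X: HIT. Next use of X: step 11. Cache: [X Y]
  11. access X: HIT. Next use of X: step 12. Cache: [X Y]
  12. access X: HIT. Next use of X: step 14. Cache: [X Y]
  13. access H: MISS, evict Y (next use: never). Cache: [X H]
  14. access X: HIT. Next use of X: never. Cache: [X H]
Total: 7 hits, 7 misses, 5 evictions

Answer: 5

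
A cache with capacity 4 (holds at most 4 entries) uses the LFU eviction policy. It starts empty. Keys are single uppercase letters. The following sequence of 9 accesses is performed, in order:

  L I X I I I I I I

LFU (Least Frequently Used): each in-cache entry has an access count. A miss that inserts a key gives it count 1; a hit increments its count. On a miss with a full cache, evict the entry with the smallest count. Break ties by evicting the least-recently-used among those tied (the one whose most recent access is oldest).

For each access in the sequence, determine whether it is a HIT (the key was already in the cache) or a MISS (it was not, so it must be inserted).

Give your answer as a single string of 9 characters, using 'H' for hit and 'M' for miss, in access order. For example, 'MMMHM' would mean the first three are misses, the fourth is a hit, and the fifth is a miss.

Answer: MMMHHHHHH

Derivation:
LFU simulation (capacity=4):
  1. access L: MISS. Cache: [L(c=1)]
  2. access I: MISS. Cache: [L(c=1) I(c=1)]
  3. access X: MISS. Cache: [L(c=1) I(c=1) X(c=1)]
  4. access I: HIT, count now 2. Cache: [L(c=1) X(c=1) I(c=2)]
  5. access I: HIT, count now 3. Cache: [L(c=1) X(c=1) I(c=3)]
  6. access I: HIT, count now 4. Cache: [L(c=1) X(c=1) I(c=4)]
  7. access I: HIT, count now 5. Cache: [L(c=1) X(c=1) I(c=5)]
  8. access I: HIT, count now 6. Cache: [L(c=1) X(c=1) I(c=6)]
  9. access I: HIT, count now 7. Cache: [L(c=1) X(c=1) I(c=7)]
Total: 6 hits, 3 misses, 0 evictions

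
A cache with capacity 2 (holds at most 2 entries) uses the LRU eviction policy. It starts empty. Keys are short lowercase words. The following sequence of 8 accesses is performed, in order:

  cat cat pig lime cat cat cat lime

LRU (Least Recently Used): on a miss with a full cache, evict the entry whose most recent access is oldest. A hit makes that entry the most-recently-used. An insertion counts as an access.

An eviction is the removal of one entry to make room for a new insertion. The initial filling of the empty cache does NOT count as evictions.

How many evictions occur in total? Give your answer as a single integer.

Answer: 2

Derivation:
LRU simulation (capacity=2):
  1. access cat: MISS. Cache (LRU->MRU): [cat]
  2. access cat: HIT. Cache (LRU->MRU): [cat]
  3. access pig: MISS. Cache (LRU->MRU): [cat pig]
  4. access lime: MISS, evict cat. Cache (LRU->MRU): [pig lime]
  5. access cat: MISS, evict pig. Cache (LRU->MRU): [lime cat]
  6. access cat: HIT. Cache (LRU->MRU): [lime cat]
  7. access cat: HIT. Cache (LRU->MRU): [lime cat]
  8. access lime: HIT. Cache (LRU->MRU): [cat lime]
Total: 4 hits, 4 misses, 2 evictions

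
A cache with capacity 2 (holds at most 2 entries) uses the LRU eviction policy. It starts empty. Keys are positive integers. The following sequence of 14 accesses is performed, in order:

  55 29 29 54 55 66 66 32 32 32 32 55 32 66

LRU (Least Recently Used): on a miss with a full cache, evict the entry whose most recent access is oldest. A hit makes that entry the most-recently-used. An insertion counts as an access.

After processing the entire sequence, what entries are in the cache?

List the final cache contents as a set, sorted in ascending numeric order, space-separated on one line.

LRU simulation (capacity=2):
  1. access 55: MISS. Cache (LRU->MRU): [55]
  2. access 29: MISS. Cache (LRU->MRU): [55 29]
  3. access 29: HIT. Cache (LRU->MRU): [55 29]
  4. access 54: MISS, evict 55. Cache (LRU->MRU): [29 54]
  5. access 55: MISS, evict 29. Cache (LRU->MRU): [54 55]
  6. access 66: MISS, evict 54. Cache (LRU->MRU): [55 66]
  7. access 66: HIT. Cache (LRU->MRU): [55 66]
  8. access 32: MISS, evict 55. Cache (LRU->MRU): [66 32]
  9. access 32: HIT. Cache (LRU->MRU): [66 32]
  10. access 32: HIT. Cache (LRU->MRU): [66 32]
  11. access 32: HIT. Cache (LRU->MRU): [66 32]
  12. access 55: MISS, evict 66. Cache (LRU->MRU): [32 55]
  13. access 32: HIT. Cache (LRU->MRU): [55 32]
  14. access 66: MISS, evict 55. Cache (LRU->MRU): [32 66]
Total: 6 hits, 8 misses, 6 evictions

Answer: 32 66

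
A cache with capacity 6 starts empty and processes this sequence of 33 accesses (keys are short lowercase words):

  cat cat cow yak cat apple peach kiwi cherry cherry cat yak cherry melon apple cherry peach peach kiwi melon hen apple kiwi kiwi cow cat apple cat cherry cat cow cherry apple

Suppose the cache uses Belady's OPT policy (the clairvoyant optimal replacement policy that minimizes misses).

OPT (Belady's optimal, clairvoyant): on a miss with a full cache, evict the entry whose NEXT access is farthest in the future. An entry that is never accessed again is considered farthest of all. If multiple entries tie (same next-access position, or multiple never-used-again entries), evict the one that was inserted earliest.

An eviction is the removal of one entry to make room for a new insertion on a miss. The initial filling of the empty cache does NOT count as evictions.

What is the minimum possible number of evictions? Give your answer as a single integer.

Answer: 4

Derivation:
OPT (Belady) simulation (capacity=6):
  1. access cat: MISS. Cache: [cat]
  2. access cat: HIT. Next use of cat: step 5. Cache: [cat]
  3. access cow: MISS. Cache: [cat cow]
  4. access yak: MISS. Cache: [cat cow yak]
  5. access cat: HIT. Next use of cat: step 11. Cache: [cat cow yak]
  6. access apple: MISS. Cache: [cat cow yak apple]
  7. access peach: MISS. Cache: [cat cow yak apple peach]
  8. access kiwi: MISS. Cache: [cat cow yak apple peach kiwi]
  9. access cherry: MISS, evict cow (next use: step 25). Cache: [cat yak apple peach kiwi cherry]
  10. access cherry: HIT. Next use of cherry: step 13. Cache: [cat yak apple peach kiwi cherry]
  11. access cat: HIT. Next use of cat: step 26. Cache: [cat yak apple peach kiwi cherry]
  12. access yak: HIT. Next use of yak: never. Cache: [cat yak apple peach kiwi cherry]
  13. access cherry: HIT. Next use of cherry: step 16. Cache: [cat yak apple peach kiwi cherry]
  14. access melon: MISS, evict yak (next use: never). Cache: [cat apple peach kiwi cherry melon]
  15. access apple: HIT. Next use of apple: step 22. Cache: [cat apple peach kiwi cherry melon]
  16. access cherry: HIT. Next use of cherry: step 29. Cache: [cat apple peach kiwi cherry melon]
  17. access peach: HIT. Next use of peach: step 18. Cache: [cat apple peach kiwi cherry melon]
  18. access peach: HIT. Next use of peach: never. Cache: [cat apple peach kiwi cherry melon]
  19. access kiwi: HIT. Next use of kiwi: step 23. Cache: [cat apple peach kiwi cherry melon]
  20. access melon: HIT. Next use of melon: never. Cache: [cat apple peach kiwi cherry melon]
  21. access hen: MISS, evict peach (next use: never). Cache: [cat apple kiwi cherry melon hen]
  22. access apple: HIT. Next use of apple: step 27. Cache: [cat apple kiwi cherry melon hen]
  23. access kiwi: HIT. Next use of kiwi: step 24. Cache: [cat apple kiwi cherry melon hen]
  24. access kiwi: HIT. Next use of kiwi: never. Cache: [cat apple kiwi cherry melon hen]
  25. access cow: MISS, evict kiwi (next use: never). Cache: [cat apple cherry melon hen cow]
  26. access cat: HIT. Next use of cat: step 28. Cache: [cat apple cherry melon hen cow]
  27. access apple: HIT. Next use of apple: step 33. Cache: [cat apple cherry melon hen cow]
  28. access cat: HIT. Next use of cat: step 30. Cache: [cat apple cherry melon hen cow]
  29. access cherry: HIT. Next use of cherry: step 32. Cache: [cat apple cherry melon hen cow]
  30. access cat: HIT. Next use of cat: never. Cache: [cat apple cherry melon hen cow]
  31. access cow: HIT. Next use of cow: never. Cache: [cat apple cherry melon hen cow]
  32. access cherry: HIT. Next use of cherry: never. Cache: [cat apple cherry melon hen cow]
  33. access apple: HIT. Next use of apple: never. Cache: [cat apple cherry melon hen cow]
Total: 23 hits, 10 misses, 4 evictions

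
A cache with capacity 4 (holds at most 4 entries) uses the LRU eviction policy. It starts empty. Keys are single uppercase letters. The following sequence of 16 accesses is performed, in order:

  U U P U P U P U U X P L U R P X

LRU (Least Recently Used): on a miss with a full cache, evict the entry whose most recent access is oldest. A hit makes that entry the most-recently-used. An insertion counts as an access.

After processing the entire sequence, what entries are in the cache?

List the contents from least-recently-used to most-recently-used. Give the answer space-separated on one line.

LRU simulation (capacity=4):
  1. access U: MISS. Cache (LRU->MRU): [U]
  2. access U: HIT. Cache (LRU->MRU): [U]
  3. access P: MISS. Cache (LRU->MRU): [U P]
  4. access U: HIT. Cache (LRU->MRU): [P U]
  5. access P: HIT. Cache (LRU->MRU): [U P]
  6. access U: HIT. Cache (LRU->MRU): [P U]
  7. access P: HIT. Cache (LRU->MRU): [U P]
  8. access U: HIT. Cache (LRU->MRU): [P U]
  9. access U: HIT. Cache (LRU->MRU): [P U]
  10. access X: MISS. Cache (LRU->MRU): [P U X]
  11. access P: HIT. Cache (LRU->MRU): [U X P]
  12. access L: MISS. Cache (LRU->MRU): [U X P L]
  13. access U: HIT. Cache (LRU->MRU): [X P L U]
  14. access R: MISS, evict X. Cache (LRU->MRU): [P L U R]
  15. access P: HIT. Cache (LRU->MRU): [L U R P]
  16. access X: MISS, evict L. Cache (LRU->MRU): [U R P X]
Total: 10 hits, 6 misses, 2 evictions

Answer: U R P X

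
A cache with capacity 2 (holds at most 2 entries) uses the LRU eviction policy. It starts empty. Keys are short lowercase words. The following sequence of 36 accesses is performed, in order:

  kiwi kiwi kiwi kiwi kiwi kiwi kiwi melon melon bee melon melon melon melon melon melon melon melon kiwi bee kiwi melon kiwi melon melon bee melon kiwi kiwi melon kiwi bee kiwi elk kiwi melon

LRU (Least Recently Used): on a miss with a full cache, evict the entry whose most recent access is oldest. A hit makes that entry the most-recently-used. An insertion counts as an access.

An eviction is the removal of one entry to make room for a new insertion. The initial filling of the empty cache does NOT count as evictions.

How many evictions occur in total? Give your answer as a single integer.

Answer: 9

Derivation:
LRU simulation (capacity=2):
  1. access kiwi: MISS. Cache (LRU->MRU): [kiwi]
  2. access kiwi: HIT. Cache (LRU->MRU): [kiwi]
  3. access kiwi: HIT. Cache (LRU->MRU): [kiwi]
  4. access kiwi: HIT. Cache (LRU->MRU): [kiwi]
  5. access kiwi: HIT. Cache (LRU->MRU): [kiwi]
  6. access kiwi: HIT. Cache (LRU->MRU): [kiwi]
  7. access kiwi: HIT. Cache (LRU->MRU): [kiwi]
  8. access melon: MISS. Cache (LRU->MRU): [kiwi melon]
  9. access melon: HIT. Cache (LRU->MRU): [kiwi melon]
  10. access bee: MISS, evict kiwi. Cache (LRU->MRU): [melon bee]
  11. access melon: HIT. Cache (LRU->MRU): [bee melon]
  12. access melon: HIT. Cache (LRU->MRU): [bee melon]
  13. access melon: HIT. Cache (LRU->MRU): [bee melon]
  14. access melon: HIT. Cache (LRU->MRU): [bee melon]
  15. access melon: HIT. Cache (LRU->MRU): [bee melon]
  16. access melon: HIT. Cache (LRU->MRU): [bee melon]
  17. access melon: HIT. Cache (LRU->MRU): [bee melon]
  18. access melon: HIT. Cache (LRU->MRU): [bee melon]
  19. access kiwi: MISS, evict bee. Cache (LRU->MRU): [melon kiwi]
  20. access bee: MISS, evict melon. Cache (LRU->MRU): [kiwi bee]
  21. access kiwi: HIT. Cache (LRU->MRU): [bee kiwi]
  22. access melon: MISS, evict bee. Cache (LRU->MRU): [kiwi melon]
  23. access kiwi: HIT. Cache (LRU->MRU): [melon kiwi]
  24. access melon: HIT. Cache (LRU->MRU): [kiwi melon]
  25. access melon: HIT. Cache (LRU->MRU): [kiwi melon]
  26. access bee: MISS, evict kiwi. Cache (LRU->MRU): [melon bee]
  27. access melon: HIT. Cache (LRU->MRU): [bee melon]
  28. access kiwi: MISS, evict bee. Cache (LRU->MRU): [melon kiwi]
  29. access kiwi: HIT. Cache (LRU->MRU): [melon kiwi]
  30. access melon: HIT. Cache (LRU->MRU): [kiwi melon]
  31. access kiwi: HIT. Cache (LRU->MRU): [melon kiwi]
  32. access bee: MISS, evict melon. Cache (LRU->MRU): [kiwi bee]
  33. access kiwi: HIT. Cache (LRU->MRU): [bee kiwi]
  34. access elk: MISS, evict bee. Cache (LRU->MRU): [kiwi elk]
  35. access kiwi: HIT. Cache (LRU->MRU): [elk kiwi]
  36. access melon: MISS, evict elk. Cache (LRU->MRU): [kiwi melon]
Total: 25 hits, 11 misses, 9 evictions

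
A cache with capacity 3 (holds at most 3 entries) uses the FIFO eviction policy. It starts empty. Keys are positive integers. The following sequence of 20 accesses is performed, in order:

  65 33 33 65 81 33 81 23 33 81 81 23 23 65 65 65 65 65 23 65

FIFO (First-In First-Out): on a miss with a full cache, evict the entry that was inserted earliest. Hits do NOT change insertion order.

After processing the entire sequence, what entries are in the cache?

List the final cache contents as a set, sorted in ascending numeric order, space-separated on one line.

Answer: 23 65 81

Derivation:
FIFO simulation (capacity=3):
  1. access 65: MISS. Cache (old->new): [65]
  2. access 33: MISS. Cache (old->new): [65 33]
  3. access 33: HIT. Cache (old->new): [65 33]
  4. access 65: HIT. Cache (old->new): [65 33]
  5. access 81: MISS. Cache (old->new): [65 33 81]
  6. access 33: HIT. Cache (old->new): [65 33 81]
  7. access 81: HIT. Cache (old->new): [65 33 81]
  8. access 23: MISS, evict 65. Cache (old->new): [33 81 23]
  9. access 33: HIT. Cache (old->new): [33 81 23]
  10. access 81: HIT. Cache (old->new): [33 81 23]
  11. access 81: HIT. Cache (old->new): [33 81 23]
  12. access 23: HIT. Cache (old->new): [33 81 23]
  13. access 23: HIT. Cache (old->new): [33 81 23]
  14. access 65: MISS, evict 33. Cache (old->new): [81 23 65]
  15. access 65: HIT. Cache (old->new): [81 23 65]
  16. access 65: HIT. Cache (old->new): [81 23 65]
  17. access 65: HIT. Cache (old->new): [81 23 65]
  18. access 65: HIT. Cache (old->new): [81 23 65]
  19. access 23: HIT. Cache (old->new): [81 23 65]
  20. access 65: HIT. Cache (old->new): [81 23 65]
Total: 15 hits, 5 misses, 2 evictions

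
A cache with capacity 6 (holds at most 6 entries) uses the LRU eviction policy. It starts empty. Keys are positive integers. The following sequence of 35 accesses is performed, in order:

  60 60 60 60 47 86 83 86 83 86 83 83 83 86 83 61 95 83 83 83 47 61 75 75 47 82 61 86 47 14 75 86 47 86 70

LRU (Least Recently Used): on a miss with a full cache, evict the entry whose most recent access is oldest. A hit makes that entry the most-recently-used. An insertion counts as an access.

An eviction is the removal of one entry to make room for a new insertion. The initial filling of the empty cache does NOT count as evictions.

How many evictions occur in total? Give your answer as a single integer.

Answer: 5

Derivation:
LRU simulation (capacity=6):
  1. access 60: MISS. Cache (LRU->MRU): [60]
  2. access 60: HIT. Cache (LRU->MRU): [60]
  3. access 60: HIT. Cache (LRU->MRU): [60]
  4. access 60: HIT. Cache (LRU->MRU): [60]
  5. access 47: MISS. Cache (LRU->MRU): [60 47]
  6. access 86: MISS. Cache (LRU->MRU): [60 47 86]
  7. access 83: MISS. Cache (LRU->MRU): [60 47 86 83]
  8. access 86: HIT. Cache (LRU->MRU): [60 47 83 86]
  9. access 83: HIT. Cache (LRU->MRU): [60 47 86 83]
  10. access 86: HIT. Cache (LRU->MRU): [60 47 83 86]
  11. access 83: HIT. Cache (LRU->MRU): [60 47 86 83]
  12. access 83: HIT. Cache (LRU->MRU): [60 47 86 83]
  13. access 83: HIT. Cache (LRU->MRU): [60 47 86 83]
  14. access 86: HIT. Cache (LRU->MRU): [60 47 83 86]
  15. access 83: HIT. Cache (LRU->MRU): [60 47 86 83]
  16. access 61: MISS. Cache (LRU->MRU): [60 47 86 83 61]
  17. access 95: MISS. Cache (LRU->MRU): [60 47 86 83 61 95]
  18. access 83: HIT. Cache (LRU->MRU): [60 47 86 61 95 83]
  19. access 83: HIT. Cache (LRU->MRU): [60 47 86 61 95 83]
  20. access 83: HIT. Cache (LRU->MRU): [60 47 86 61 95 83]
  21. access 47: HIT. Cache (LRU->MRU): [60 86 61 95 83 47]
  22. access 61: HIT. Cache (LRU->MRU): [60 86 95 83 47 61]
  23. access 75: MISS, evict 60. Cache (LRU->MRU): [86 95 83 47 61 75]
  24. access 75: HIT. Cache (LRU->MRU): [86 95 83 47 61 75]
  25. access 47: HIT. Cache (LRU->MRU): [86 95 83 61 75 47]
  26. access 82: MISS, evict 86. Cache (LRU->MRU): [95 83 61 75 47 82]
  27. access 61: HIT. Cache (LRU->MRU): [95 83 75 47 82 61]
  28. access 86: MISS, evict 95. Cache (LRU->MRU): [83 75 47 82 61 86]
  29. access 47: HIT. Cache (LRU->MRU): [83 75 82 61 86 47]
  30. access 14: MISS, evict 83. Cache (LRU->MRU): [75 82 61 86 47 14]
  31. access 75: HIT. Cache (LRU->MRU): [82 61 86 47 14 75]
  32. access 86: HIT. Cache (LRU->MRU): [82 61 47 14 75 86]
  33. access 47: HIT. Cache (LRU->MRU): [82 61 14 75 86 47]
  34. access 86: HIT. Cache (LRU->MRU): [82 61 14 75 47 86]
  35. access 70: MISS, evict 82. Cache (LRU->MRU): [61 14 75 47 86 70]
Total: 24 hits, 11 misses, 5 evictions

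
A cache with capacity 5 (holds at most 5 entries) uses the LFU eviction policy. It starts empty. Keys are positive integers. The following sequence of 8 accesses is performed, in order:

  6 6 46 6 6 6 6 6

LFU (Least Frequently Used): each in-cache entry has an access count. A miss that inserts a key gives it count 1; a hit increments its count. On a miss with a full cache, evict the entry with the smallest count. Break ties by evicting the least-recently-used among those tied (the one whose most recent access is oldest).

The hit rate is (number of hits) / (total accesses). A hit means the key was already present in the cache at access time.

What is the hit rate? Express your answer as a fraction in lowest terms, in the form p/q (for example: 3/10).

LFU simulation (capacity=5):
  1. access 6: MISS. Cache: [6(c=1)]
  2. access 6: HIT, count now 2. Cache: [6(c=2)]
  3. access 46: MISS. Cache: [46(c=1) 6(c=2)]
  4. access 6: HIT, count now 3. Cache: [46(c=1) 6(c=3)]
  5. access 6: HIT, count now 4. Cache: [46(c=1) 6(c=4)]
  6. access 6: HIT, count now 5. Cache: [46(c=1) 6(c=5)]
  7. access 6: HIT, count now 6. Cache: [46(c=1) 6(c=6)]
  8. access 6: HIT, count now 7. Cache: [46(c=1) 6(c=7)]
Total: 6 hits, 2 misses, 0 evictions

Hit rate = 6/8 = 3/4

Answer: 3/4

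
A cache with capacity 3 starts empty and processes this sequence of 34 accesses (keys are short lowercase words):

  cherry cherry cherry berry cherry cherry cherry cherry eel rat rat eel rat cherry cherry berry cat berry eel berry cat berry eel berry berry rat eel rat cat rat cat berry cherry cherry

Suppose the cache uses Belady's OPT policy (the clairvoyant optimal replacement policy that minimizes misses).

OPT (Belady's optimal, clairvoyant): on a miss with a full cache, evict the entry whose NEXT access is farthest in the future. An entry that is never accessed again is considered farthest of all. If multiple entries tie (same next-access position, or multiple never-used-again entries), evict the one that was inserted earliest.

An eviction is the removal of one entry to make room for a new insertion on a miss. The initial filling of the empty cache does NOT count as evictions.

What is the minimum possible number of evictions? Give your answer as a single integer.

Answer: 6

Derivation:
OPT (Belady) simulation (capacity=3):
  1. access cherry: MISS. Cache: [cherry]
  2. access cherry: HIT. Next use of cherry: step 3. Cache: [cherry]
  3. access cherry: HIT. Next use of cherry: step 5. Cache: [cherry]
  4. access berry: MISS. Cache: [cherry berry]
  5. access cherry: HIT. Next use of cherry: step 6. Cache: [cherry berry]
  6. access cherry: HIT. Next use of cherry: step 7. Cache: [cherry berry]
  7. access cherry: HIT. Next use of cherry: step 8. Cache: [cherry berry]
  8. access cherry: HIT. Next use of cherry: step 14. Cache: [cherry berry]
  9. access eel: MISS. Cache: [cherry berry eel]
  10. access rat: MISS, evict berry (next use: step 16). Cache: [cherry eel rat]
  11. access rat: HIT. Next use of rat: step 13. Cache: [cherry eel rat]
  12. access eel: HIT. Next use of eel: step 19. Cache: [cherry eel rat]
  13. access rat: HIT. Next use of rat: step 26. Cache: [cherry eel rat]
  14. access cherry: HIT. Next use of cherry: step 15. Cache: [cherry eel rat]
  15. access cherry: HIT. Next use of cherry: step 33. Cache: [cherry eel rat]
  16. access berry: MISS, evict cherry (next use: step 33). Cache: [eel rat berry]
  17. access cat: MISS, evict rat (next use: step 26). Cache: [eel berry cat]
  18. access berry: HIT. Next use of berry: step 20. Cache: [eel berry cat]
  19. access eel: HIT. Next use of eel: step 23. Cache: [eel berry cat]
  20. access berry: HIT. Next use of berry: step 22. Cache: [eel berry cat]
  21. access cat: HIT. Next use of cat: step 29. Cache: [eel berry cat]
  22. access berry: HIT. Next use of berry: step 24. Cache: [eel berry cat]
  23. access eel: HIT. Next use of eel: step 27. Cache: [eel berry cat]
  24. access berry: HIT. Next use of berry: step 25. Cache: [eel berry cat]
  25. access berry: HIT. Next use of berry: step 32. Cache: [eel berry cat]
  26. access rat: MISS, evict berry (next use: step 32). Cache: [eel cat rat]
  27. access eel: HIT. Next use of eel: never. Cache: [eel cat rat]
  28. access rat: HIT. Next use of rat: step 30. Cache: [eel cat rat]
  29. access cat: HIT. Next use of cat: step 31. Cache: [eel cat rat]
  30. access rat: HIT. Next use of rat: never. Cache: [eel cat rat]
  31. access cat: HIT. Next use of cat: never. Cache: [eel cat rat]
  32. access berry: MISS, evict eel (next use: never). Cache: [cat rat berry]
  33. access cherry: MISS, evict cat (next use: never). Cache: [rat berry cherry]
  34. access cherry: HIT. Next use of cherry: never. Cache: [rat berry cherry]
Total: 25 hits, 9 misses, 6 evictions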